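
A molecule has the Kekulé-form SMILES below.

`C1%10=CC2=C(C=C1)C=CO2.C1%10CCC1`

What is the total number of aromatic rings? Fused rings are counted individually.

The SMILES encodes a six-membered carbon ring with three alternating C=C double bonds, fused to a five-membered ring containing one oxygen and two C=C double bonds; a four-membered saturated carbon ring.
The fused 6/5-membered bicyclic (with one oxygen) is a single π system with 9 sp² atoms and 10 π electrons from ring double bonds plus a heteroatom lone pair. 10 = 4(2)+2, so the system is aromatic and both rings count as aromatic (benzofuran).
The 4-membered ring has only sp³ atoms, so it is not fully conjugated — not aromatic (cyclobutane).
2 of the 3 rings are aromatic. Total: 2.

2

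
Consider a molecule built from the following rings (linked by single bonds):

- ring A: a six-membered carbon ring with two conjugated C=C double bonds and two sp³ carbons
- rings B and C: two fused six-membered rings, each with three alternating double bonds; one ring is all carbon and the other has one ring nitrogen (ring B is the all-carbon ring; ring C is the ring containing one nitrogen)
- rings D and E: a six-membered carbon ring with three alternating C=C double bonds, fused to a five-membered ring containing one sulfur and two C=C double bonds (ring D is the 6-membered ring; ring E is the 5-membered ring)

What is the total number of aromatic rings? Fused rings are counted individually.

Ring A has two sp³ carbons, so it is not fully conjugated — not aromatic (1,3-cyclohexadiene).
Rings B and C form a fused bicyclic system (with one nitrogen) with 10 sp² atoms and 10 π electrons from ring double bonds. 10 = 4(2)+2, so the system is aromatic and both rings count as aromatic (quinoline).
Rings D and E form a fused bicyclic system (with one sulfur) with 9 sp² atoms and 10 π electrons from ring double bonds plus a heteroatom lone pair. 10 = 4(2)+2, so the system is aromatic and both rings count as aromatic (benzothiophene).
Aromatic: B, C, D, E. Total: 4.

4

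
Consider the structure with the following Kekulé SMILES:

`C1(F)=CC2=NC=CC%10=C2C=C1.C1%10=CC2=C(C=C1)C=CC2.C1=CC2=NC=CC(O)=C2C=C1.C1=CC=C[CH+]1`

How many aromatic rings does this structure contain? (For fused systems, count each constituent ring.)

The SMILES encodes two fused six-membered rings, each with three alternating double bonds; one ring is all carbon and the other has one ring nitrogen; a six-membered carbon ring with three alternating C=C double bonds, fused to a five-membered carbon ring containing one C=C double bond and one sp³ carbon; two fused six-membered rings, each with three alternating double bonds; one ring is all carbon and the other has one ring nitrogen; a five-membered all-carbon ring bearing a positive charge on one carbon, with two C=C double bonds.
The fused 6/6-membered bicyclic (with one nitrogen) is a single π system with 10 sp² atoms and 10 π electrons from ring double bonds. 10 = 4(2)+2, so the system is aromatic and both rings count as aromatic (quinoline).
The 6-membered ring has a continuous p-orbital overlap around the ring; 3 ring double bonds give 6 π electrons. 6 = 4(1)+2, so it is aromatic (benzene ring).
The 5-membered ring has one sp³ carbon, so it is not fully conjugated — not aromatic (cyclopentene ring).
The fused 6/6-membered bicyclic (with one nitrogen) is a single π system with 10 sp² atoms and 10 π electrons from ring double bonds. 10 = 4(2)+2, so the system is aromatic and both rings count as aromatic (quinoline).
The second 5-membered ring has only sp² ring atoms; a planar conformation would have a fully conjugated π system of 4 electrons. But 4 = 4(1), which is 4n not 4n+2, so it is not aromatic (cyclopentadienyl cation).
5 of the 7 rings are aromatic. Total: 5.

5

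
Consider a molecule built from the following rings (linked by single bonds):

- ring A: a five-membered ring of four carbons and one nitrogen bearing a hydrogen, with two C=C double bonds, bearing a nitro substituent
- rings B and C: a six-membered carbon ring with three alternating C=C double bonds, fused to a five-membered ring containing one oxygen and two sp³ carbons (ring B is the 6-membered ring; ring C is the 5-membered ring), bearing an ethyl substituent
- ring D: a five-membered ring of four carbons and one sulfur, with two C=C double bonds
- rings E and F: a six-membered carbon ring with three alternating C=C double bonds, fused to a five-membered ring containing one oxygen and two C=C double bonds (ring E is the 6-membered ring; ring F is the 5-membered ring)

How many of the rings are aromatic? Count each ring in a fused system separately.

Ring A is planar and fully conjugated; 2 ring double bonds (4 π electrons) plus a heteroatom lone pair (2) give 6 π electrons. That satisfies 4n+2 with n=1, so ring A is aromatic (pyrrole).
Ring B is fully conjugated (every ring atom contributes a p orbital); 3 ring double bonds give 6 π electrons. Since 6 = 4n+2 (n=1), ring B is aromatic (benzene ring).
Ring C has two sp³ carbons, so it is not fully conjugated — not aromatic (oxolane ring).
Ring D has a continuous p-orbital overlap around the ring; 2 ring double bonds (4 π electrons) plus a heteroatom lone pair (2) give 6 π electrons. 6 = 4(1)+2, so ring D is aromatic (thiophene).
Rings E and F form a fused bicyclic system (with one oxygen) with 9 sp² atoms and 10 π electrons from ring double bonds plus a heteroatom lone pair. 10 = 4(2)+2, so the system is aromatic and both rings count as aromatic (benzofuran).
Aromatic: A, B, D, E, F. Total: 5.

5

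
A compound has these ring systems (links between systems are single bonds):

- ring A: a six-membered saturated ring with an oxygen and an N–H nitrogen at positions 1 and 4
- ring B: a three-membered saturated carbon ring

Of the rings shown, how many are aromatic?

Ring A has only sp³ atoms, so it is not fully conjugated — not aromatic (morpholine).
Ring B has only sp³ atoms, so it is not fully conjugated — not aromatic (cyclopropane).
No ring is aromatic. Total: 0.

0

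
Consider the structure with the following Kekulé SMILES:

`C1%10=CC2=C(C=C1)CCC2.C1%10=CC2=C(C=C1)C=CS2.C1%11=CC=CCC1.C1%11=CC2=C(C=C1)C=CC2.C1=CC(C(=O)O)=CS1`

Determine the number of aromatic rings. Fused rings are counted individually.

5

The SMILES encodes a six-membered carbon ring with three alternating C=C double bonds, fused to a saturated five-membered carbon ring; a six-membered carbon ring with three alternating C=C double bonds, fused to a five-membered ring containing one sulfur and two C=C double bonds; a six-membered carbon ring with two conjugated C=C double bonds and two sp³ carbons; a six-membered carbon ring with three alternating C=C double bonds, fused to a five-membered carbon ring containing one C=C double bond and one sp³ carbon; a five-membered ring of four carbons and one sulfur, with two C=C double bonds.
The 6-membered ring is fully conjugated (every ring atom contributes a p orbital); 3 ring double bonds give 6 π electrons. That satisfies 4n+2 with n=1, so it is aromatic (benzene ring).
The 5-membered ring has three sp³ carbons, so it is not fully conjugated — not aromatic (cyclopentane ring).
The fused 6/5-membered bicyclic (with one sulfur) is a single π system with 9 sp² atoms and 10 π electrons from ring double bonds plus a heteroatom lone pair. 10 = 4(2)+2, so the system is aromatic and both rings count as aromatic (benzothiophene).
The second 6-membered ring has two sp³ carbons, so it is not fully conjugated — not aromatic (1,3-cyclohexadiene).
The third 6-membered ring is planar and fully conjugated; 3 ring double bonds give 6 π electrons. 6 = 4(1)+2, so it is aromatic (benzene ring).
The second 5-membered ring has one sp³ carbon, so it is not fully conjugated — not aromatic (cyclopentene ring).
The 5-membered ring with one sulfur has a continuous p-orbital overlap around the ring; 2 ring double bonds (4 π electrons) plus a heteroatom lone pair (2) give 6 π electrons. That satisfies 4n+2 with n=1, so it is aromatic (thiophene).
5 of the 8 rings are aromatic. Total: 5.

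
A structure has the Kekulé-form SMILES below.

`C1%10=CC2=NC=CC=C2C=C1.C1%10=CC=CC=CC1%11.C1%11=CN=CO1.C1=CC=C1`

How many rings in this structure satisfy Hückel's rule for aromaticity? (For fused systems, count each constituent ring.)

The SMILES encodes two fused six-membered rings, each with three alternating double bonds; one ring is all carbon and the other has one ring nitrogen; a seven-membered carbon ring with three C=C double bonds and one sp³ carbon; a five-membered ring with an oxygen at position 1 and a nitrogen at position 3 (in a C=N bond), with two double bonds; a four-membered carbon ring with two alternating C=C double bonds.
The fused 6/6-membered bicyclic (with one nitrogen) is a single π system with 10 sp² atoms and 10 π electrons from ring double bonds. 10 = 4(2)+2, so the system is aromatic and both rings count as aromatic (quinoline).
The 7-membered ring has one sp³ carbon, so it is not fully conjugated — not aromatic (cycloheptatriene).
The 5-membered ring with one oxygen and one =N– is fully conjugated (every ring atom contributes a p orbital); 2 ring double bonds (4 π electrons) plus a heteroatom lone pair (2) give 6 π electrons. 6 = 4(1)+2, so it is aromatic (oxazole).
The 4-membered ring has only sp² ring atoms; a planar conformation would have a fully conjugated π system of 4 electrons. But 4 = 4(1), which is 4n not 4n+2, so it is not aromatic (cyclobutadiene) — cyclobutadiene is antiaromatic and distorts to a rectangle.
3 of the 5 rings are aromatic. Total: 3.

3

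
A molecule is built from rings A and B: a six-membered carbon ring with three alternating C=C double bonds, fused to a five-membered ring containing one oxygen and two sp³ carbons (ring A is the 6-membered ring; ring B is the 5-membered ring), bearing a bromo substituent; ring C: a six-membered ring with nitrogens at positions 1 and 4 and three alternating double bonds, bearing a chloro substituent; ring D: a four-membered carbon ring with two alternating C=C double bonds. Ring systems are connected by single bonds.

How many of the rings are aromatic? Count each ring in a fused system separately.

Ring A is fully conjugated (every ring atom contributes a p orbital); 3 ring double bonds give 6 π electrons. 6 = 4(1)+2, so ring A is aromatic (benzene ring).
Ring B has two sp³ carbons, so it is not fully conjugated — not aromatic (oxolane ring).
Ring C is fully conjugated (every ring atom contributes a p orbital); 3 ring double bonds give 6 π electrons. Since 6 = 4n+2 (n=1), ring C is aromatic (pyrazine).
Ring D has only sp² ring atoms; a planar conformation would have a fully conjugated π system of 4 electrons. But 4 = 4(1), which is 4n not 4n+2, so ring D is not aromatic (cyclobutadiene) — cyclobutadiene is antiaromatic and distorts to a rectangle.
Aromatic: A, C. Total: 2.

2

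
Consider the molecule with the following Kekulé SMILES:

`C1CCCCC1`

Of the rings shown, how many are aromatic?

0

The SMILES encodes a six-membered saturated carbon ring.
The 6-membered ring has only sp³ atoms, so it is not fully conjugated — not aromatic (cyclohexane).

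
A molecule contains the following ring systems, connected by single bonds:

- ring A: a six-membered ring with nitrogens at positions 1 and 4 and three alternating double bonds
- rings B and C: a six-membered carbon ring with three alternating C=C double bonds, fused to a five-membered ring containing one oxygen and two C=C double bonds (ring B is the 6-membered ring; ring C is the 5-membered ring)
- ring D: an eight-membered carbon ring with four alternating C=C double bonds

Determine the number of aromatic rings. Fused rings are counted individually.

3

Ring A has a continuous p-orbital overlap around the ring; 3 ring double bonds give 6 π electrons. Since 6 = 4n+2 (n=1), ring A is aromatic (pyrazine).
Rings B and C form a fused bicyclic system (with one oxygen) with 9 sp² atoms and 10 π electrons from ring double bonds plus a heteroatom lone pair. 10 = 4(2)+2, so the system is aromatic and both rings count as aromatic (benzofuran).
Ring D has only sp² ring atoms; a planar conformation would have a fully conjugated π system of 8 electrons. But 8 = 4(2), which is 4n not 4n+2, so ring D is not aromatic (cyclooctatetraene) — cyclooctatetraene distorts into a non-planar tub to avoid antiaromaticity.
Aromatic: A, B, C. Total: 3.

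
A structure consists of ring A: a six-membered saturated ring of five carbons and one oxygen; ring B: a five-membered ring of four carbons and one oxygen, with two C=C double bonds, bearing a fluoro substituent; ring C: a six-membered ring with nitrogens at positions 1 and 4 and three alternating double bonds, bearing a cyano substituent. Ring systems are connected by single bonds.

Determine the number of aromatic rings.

Ring A has only sp³ atoms, so it is not fully conjugated — not aromatic (tetrahydropyran).
Ring B is fully conjugated (every ring atom contributes a p orbital); 2 ring double bonds (4 π electrons) plus a heteroatom lone pair (2) give 6 π electrons. That satisfies 4n+2 with n=1, so ring B is aromatic (furan).
Ring C has a continuous p-orbital overlap around the ring; 3 ring double bonds give 6 π electrons. Since 6 = 4n+2 (n=1), ring C is aromatic (pyrazine).
Aromatic: B, C. Total: 2.

2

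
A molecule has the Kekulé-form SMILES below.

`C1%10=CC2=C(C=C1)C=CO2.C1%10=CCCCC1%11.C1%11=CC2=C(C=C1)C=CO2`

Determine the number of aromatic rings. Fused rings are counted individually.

The SMILES encodes a six-membered carbon ring with three alternating C=C double bonds, fused to a five-membered ring containing one oxygen and two C=C double bonds; a six-membered carbon ring with one C=C double bond; a six-membered carbon ring with three alternating C=C double bonds, fused to a five-membered ring containing one oxygen and two C=C double bonds.
The fused 6/5-membered bicyclic (with one oxygen) is a single π system with 9 sp² atoms and 10 π electrons from ring double bonds plus a heteroatom lone pair. 10 = 4(2)+2, so the system is aromatic and both rings count as aromatic (benzofuran).
The 6-membered ring has four sp³ carbons, so it is not fully conjugated — not aromatic (cyclohexene).
The fused 6/5-membered bicyclic (with one oxygen) is a single π system with 9 sp² atoms and 10 π electrons from ring double bonds plus a heteroatom lone pair. 10 = 4(2)+2, so the system is aromatic and both rings count as aromatic (benzofuran).
4 of the 5 rings are aromatic. Total: 4.

4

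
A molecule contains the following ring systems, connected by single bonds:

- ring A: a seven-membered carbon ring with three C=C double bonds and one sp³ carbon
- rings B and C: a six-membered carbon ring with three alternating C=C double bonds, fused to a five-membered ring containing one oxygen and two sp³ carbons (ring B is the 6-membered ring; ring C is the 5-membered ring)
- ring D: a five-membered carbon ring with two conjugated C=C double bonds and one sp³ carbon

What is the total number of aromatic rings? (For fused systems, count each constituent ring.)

Ring A has one sp³ carbon, so it is not fully conjugated — not aromatic (cycloheptatriene).
Ring B is fully conjugated (every ring atom contributes a p orbital); 3 ring double bonds give 6 π electrons. Since 6 = 4n+2 (n=1), ring B is aromatic (benzene ring).
Ring C has two sp³ carbons, so it is not fully conjugated — not aromatic (oxolane ring).
Ring D has one sp³ carbon, so it is not fully conjugated — not aromatic (cyclopentadiene).
Aromatic: B. Total: 1.

1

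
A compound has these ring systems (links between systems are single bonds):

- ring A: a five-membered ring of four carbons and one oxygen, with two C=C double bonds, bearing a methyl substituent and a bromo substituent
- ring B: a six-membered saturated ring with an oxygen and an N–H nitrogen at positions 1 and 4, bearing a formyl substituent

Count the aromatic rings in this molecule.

Ring A is planar and fully conjugated; 2 ring double bonds (4 π electrons) plus a heteroatom lone pair (2) give 6 π electrons. 6 = 4(1)+2, so ring A is aromatic (furan).
Ring B has only sp³ atoms, so it is not fully conjugated — not aromatic (morpholine).
Aromatic: A. Total: 1.

1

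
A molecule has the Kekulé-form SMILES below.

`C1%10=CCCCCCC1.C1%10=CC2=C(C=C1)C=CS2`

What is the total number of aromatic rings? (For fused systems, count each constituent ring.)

The SMILES encodes an eight-membered carbon ring with one C=C double bond; a six-membered carbon ring with three alternating C=C double bonds, fused to a five-membered ring containing one sulfur and two C=C double bonds.
The 8-membered ring has six sp³ carbons, so it is not fully conjugated — not aromatic (cyclooctene).
The fused 6/5-membered bicyclic (with one sulfur) is a single π system with 9 sp² atoms and 10 π electrons from ring double bonds plus a heteroatom lone pair. 10 = 4(2)+2, so the system is aromatic and both rings count as aromatic (benzothiophene).
2 of the 3 rings are aromatic. Total: 2.

2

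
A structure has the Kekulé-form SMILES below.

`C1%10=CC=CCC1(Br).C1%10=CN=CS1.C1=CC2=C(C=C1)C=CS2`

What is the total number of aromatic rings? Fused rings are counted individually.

3

The SMILES encodes a six-membered carbon ring with two conjugated C=C double bonds and two sp³ carbons; a five-membered ring with a sulfur at position 1 and a nitrogen at position 3 (in a C=N bond), with two double bonds; a six-membered carbon ring with three alternating C=C double bonds, fused to a five-membered ring containing one sulfur and two C=C double bonds.
The 6-membered ring has two sp³ carbons, so it is not fully conjugated — not aromatic (1,3-cyclohexadiene).
The 5-membered ring with one sulfur and one =N– has a continuous p-orbital overlap around the ring; 2 ring double bonds (4 π electrons) plus a heteroatom lone pair (2) give 6 π electrons. Since 6 = 4n+2 (n=1), it is aromatic (thiazole).
The fused 6/5-membered bicyclic (with one sulfur) is a single π system with 9 sp² atoms and 10 π electrons from ring double bonds plus a heteroatom lone pair. 10 = 4(2)+2, so the system is aromatic and both rings count as aromatic (benzothiophene).
3 of the 4 rings are aromatic. Total: 3.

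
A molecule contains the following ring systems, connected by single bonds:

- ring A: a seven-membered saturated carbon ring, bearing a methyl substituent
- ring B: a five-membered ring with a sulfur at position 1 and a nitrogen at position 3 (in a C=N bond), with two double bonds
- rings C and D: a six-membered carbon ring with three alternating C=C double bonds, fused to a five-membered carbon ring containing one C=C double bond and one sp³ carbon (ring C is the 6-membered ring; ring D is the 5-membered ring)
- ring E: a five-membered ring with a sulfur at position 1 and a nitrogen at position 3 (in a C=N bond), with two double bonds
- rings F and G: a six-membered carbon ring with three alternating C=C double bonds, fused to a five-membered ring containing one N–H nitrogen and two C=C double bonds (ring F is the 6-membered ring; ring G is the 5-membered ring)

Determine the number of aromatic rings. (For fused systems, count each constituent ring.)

Ring A has only sp³ atoms, so it is not fully conjugated — not aromatic (cycloheptane).
Ring B is fully conjugated (every ring atom contributes a p orbital); 2 ring double bonds (4 π electrons) plus a heteroatom lone pair (2) give 6 π electrons. That satisfies 4n+2 with n=1, so ring B is aromatic (thiazole).
Ring C has a continuous p-orbital overlap around the ring; 3 ring double bonds give 6 π electrons. That satisfies 4n+2 with n=1, so ring C is aromatic (benzene ring).
Ring D has one sp³ carbon, so it is not fully conjugated — not aromatic (cyclopentene ring).
Ring E has a continuous p-orbital overlap around the ring; 2 ring double bonds (4 π electrons) plus a heteroatom lone pair (2) give 6 π electrons. Since 6 = 4n+2 (n=1), ring E is aromatic (thiazole).
Rings F and G form a fused bicyclic system (with one N–H) with 9 sp² atoms and 10 π electrons from ring double bonds plus a heteroatom lone pair. 10 = 4(2)+2, so the system is aromatic and both rings count as aromatic (indole).
Aromatic: B, C, E, F, G. Total: 5.

5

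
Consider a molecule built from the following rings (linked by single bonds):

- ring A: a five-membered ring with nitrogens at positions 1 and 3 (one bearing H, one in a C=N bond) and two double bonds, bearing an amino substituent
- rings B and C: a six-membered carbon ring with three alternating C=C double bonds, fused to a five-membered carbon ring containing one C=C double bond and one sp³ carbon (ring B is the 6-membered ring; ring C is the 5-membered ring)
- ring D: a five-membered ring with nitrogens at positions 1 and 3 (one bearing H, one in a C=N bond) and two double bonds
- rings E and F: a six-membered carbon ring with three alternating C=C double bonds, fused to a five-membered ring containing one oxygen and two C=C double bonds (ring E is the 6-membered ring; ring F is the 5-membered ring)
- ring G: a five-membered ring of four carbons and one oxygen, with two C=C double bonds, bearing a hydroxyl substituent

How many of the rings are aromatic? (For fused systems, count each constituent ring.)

Ring A has a continuous p-orbital overlap around the ring; 2 ring double bonds (4 π electrons) plus a heteroatom lone pair (2) give 6 π electrons. 6 = 4(1)+2, so ring A is aromatic (imidazole).
Ring B is planar and fully conjugated; 3 ring double bonds give 6 π electrons. That satisfies 4n+2 with n=1, so ring B is aromatic (benzene ring).
Ring C has one sp³ carbon, so it is not fully conjugated — not aromatic (cyclopentene ring).
Ring D is fully conjugated (every ring atom contributes a p orbital); 2 ring double bonds (4 π electrons) plus a heteroatom lone pair (2) give 6 π electrons. That satisfies 4n+2 with n=1, so ring D is aromatic (imidazole).
Rings E and F form a fused bicyclic system (with one oxygen) with 9 sp² atoms and 10 π electrons from ring double bonds plus a heteroatom lone pair. 10 = 4(2)+2, so the system is aromatic and both rings count as aromatic (benzofuran).
Ring G has a continuous p-orbital overlap around the ring; 2 ring double bonds (4 π electrons) plus a heteroatom lone pair (2) give 6 π electrons. That satisfies 4n+2 with n=1, so ring G is aromatic (furan).
Aromatic: A, B, D, E, F, G. Total: 6.

6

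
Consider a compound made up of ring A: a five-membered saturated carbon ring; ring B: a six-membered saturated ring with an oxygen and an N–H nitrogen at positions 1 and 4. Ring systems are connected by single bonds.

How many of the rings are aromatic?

0

Ring A has only sp³ atoms, so it is not fully conjugated — not aromatic (cyclopentane).
Ring B has only sp³ atoms, so it is not fully conjugated — not aromatic (morpholine).
No ring is aromatic. Total: 0.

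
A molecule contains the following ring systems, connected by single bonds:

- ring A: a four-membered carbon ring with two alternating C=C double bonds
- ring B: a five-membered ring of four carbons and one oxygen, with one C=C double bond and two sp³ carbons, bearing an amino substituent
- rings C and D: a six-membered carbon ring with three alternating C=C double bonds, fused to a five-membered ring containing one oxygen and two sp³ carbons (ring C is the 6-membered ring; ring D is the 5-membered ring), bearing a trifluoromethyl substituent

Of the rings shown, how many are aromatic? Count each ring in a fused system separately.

Ring A has only sp² ring atoms; a planar conformation would have a fully conjugated π system of 4 electrons. But 4 = 4(1), which is 4n not 4n+2, so ring A is not aromatic (cyclobutadiene) — cyclobutadiene is antiaromatic and distorts to a rectangle.
Ring B has two sp³ carbons, so it is not fully conjugated — not aromatic (2,3-dihydrofuran).
Ring C is planar and fully conjugated; 3 ring double bonds give 6 π electrons. Since 6 = 4n+2 (n=1), ring C is aromatic (benzene ring).
Ring D has two sp³ carbons, so it is not fully conjugated — not aromatic (oxolane ring).
Aromatic: C. Total: 1.

1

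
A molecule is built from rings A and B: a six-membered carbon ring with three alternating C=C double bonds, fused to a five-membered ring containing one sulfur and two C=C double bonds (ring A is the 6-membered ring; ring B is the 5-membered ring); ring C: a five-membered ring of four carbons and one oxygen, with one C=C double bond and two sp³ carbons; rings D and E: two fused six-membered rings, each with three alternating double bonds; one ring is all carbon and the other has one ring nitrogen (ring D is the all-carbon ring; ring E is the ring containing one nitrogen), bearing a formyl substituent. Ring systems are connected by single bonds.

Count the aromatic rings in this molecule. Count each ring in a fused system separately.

4

Rings A and B form a fused bicyclic system (with one sulfur) with 9 sp² atoms and 10 π electrons from ring double bonds plus a heteroatom lone pair. 10 = 4(2)+2, so the system is aromatic and both rings count as aromatic (benzothiophene).
Ring C has two sp³ carbons, so it is not fully conjugated — not aromatic (2,3-dihydrofuran).
Rings D and E form a fused bicyclic system (with one nitrogen) with 10 sp² atoms and 10 π electrons from ring double bonds. 10 = 4(2)+2, so the system is aromatic and both rings count as aromatic (quinoline).
Aromatic: A, B, D, E. Total: 4.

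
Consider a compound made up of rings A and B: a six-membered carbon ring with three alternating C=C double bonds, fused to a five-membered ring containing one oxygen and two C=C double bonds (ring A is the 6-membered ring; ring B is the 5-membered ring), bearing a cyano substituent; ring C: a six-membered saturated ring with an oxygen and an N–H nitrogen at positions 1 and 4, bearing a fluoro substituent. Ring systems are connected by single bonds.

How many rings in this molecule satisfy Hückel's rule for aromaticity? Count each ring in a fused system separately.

2

Rings A and B form a fused bicyclic system (with one oxygen) with 9 sp² atoms and 10 π electrons from ring double bonds plus a heteroatom lone pair. 10 = 4(2)+2, so the system is aromatic and both rings count as aromatic (benzofuran).
Ring C has only sp³ atoms, so it is not fully conjugated — not aromatic (morpholine).
Aromatic: A, B. Total: 2.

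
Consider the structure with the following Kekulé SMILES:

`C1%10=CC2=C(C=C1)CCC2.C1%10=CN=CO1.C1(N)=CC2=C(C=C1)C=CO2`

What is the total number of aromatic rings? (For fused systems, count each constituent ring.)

The SMILES encodes a six-membered carbon ring with three alternating C=C double bonds, fused to a saturated five-membered carbon ring; a five-membered ring with an oxygen at position 1 and a nitrogen at position 3 (in a C=N bond), with two double bonds; a six-membered carbon ring with three alternating C=C double bonds, fused to a five-membered ring containing one oxygen and two C=C double bonds.
The 6-membered ring is planar and fully conjugated; 3 ring double bonds give 6 π electrons. That satisfies 4n+2 with n=1, so it is aromatic (benzene ring).
The 5-membered ring has three sp³ carbons, so it is not fully conjugated — not aromatic (cyclopentane ring).
The 5-membered ring with one oxygen and one =N– has a continuous p-orbital overlap around the ring; 2 ring double bonds (4 π electrons) plus a heteroatom lone pair (2) give 6 π electrons. Since 6 = 4n+2 (n=1), it is aromatic (oxazole).
The fused 6/5-membered bicyclic (with one oxygen) is a single π system with 9 sp² atoms and 10 π electrons from ring double bonds plus a heteroatom lone pair. 10 = 4(2)+2, so the system is aromatic and both rings count as aromatic (benzofuran).
4 of the 5 rings are aromatic. Total: 4.

4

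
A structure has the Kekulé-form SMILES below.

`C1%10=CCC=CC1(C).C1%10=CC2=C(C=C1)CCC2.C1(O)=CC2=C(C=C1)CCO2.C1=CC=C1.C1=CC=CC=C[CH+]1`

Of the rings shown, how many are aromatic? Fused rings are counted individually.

The SMILES encodes a six-membered carbon ring with two isolated C=C double bonds and two sp³ carbons; a six-membered carbon ring with three alternating C=C double bonds, fused to a saturated five-membered carbon ring; a six-membered carbon ring with three alternating C=C double bonds, fused to a five-membered ring containing one oxygen and two sp³ carbons; a four-membered carbon ring with two alternating C=C double bonds; a seven-membered all-carbon ring bearing a positive charge on one carbon, with three C=C double bonds.
The 6-membered ring has two sp³ carbons, so it is not fully conjugated — not aromatic (1,4-cyclohexadiene).
The second 6-membered ring is planar and fully conjugated; 3 ring double bonds give 6 π electrons. 6 = 4(1)+2, so it is aromatic (benzene ring).
The 5-membered ring has three sp³ carbons, so it is not fully conjugated — not aromatic (cyclopentane ring).
The third 6-membered ring has a continuous p-orbital overlap around the ring; 3 ring double bonds give 6 π electrons. That satisfies 4n+2 with n=1, so it is aromatic (benzene ring).
The 5-membered ring with one oxygen has two sp³ carbons, so it is not fully conjugated — not aromatic (oxolane ring).
The 4-membered ring has only sp² ring atoms; a planar conformation would have a fully conjugated π system of 4 electrons. But 4 = 4(1), which is 4n not 4n+2, so it is not aromatic (cyclobutadiene) — cyclobutadiene is antiaromatic and distorts to a rectangle.
The 7-membered ring is fully conjugated (every ring atom contributes a p orbital); 3 ring double bonds (6 π electrons) plus the carbocation's empty p orbital (0, but keeps the ring conjugated) give 6 π electrons. Since 6 = 4n+2 (n=1), it is aromatic (tropylium cation).
3 of the 7 rings are aromatic. Total: 3.

3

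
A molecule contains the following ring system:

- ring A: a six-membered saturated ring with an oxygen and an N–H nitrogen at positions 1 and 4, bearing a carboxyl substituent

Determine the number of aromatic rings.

0

Ring A has only sp³ atoms, so it is not fully conjugated — not aromatic (morpholine).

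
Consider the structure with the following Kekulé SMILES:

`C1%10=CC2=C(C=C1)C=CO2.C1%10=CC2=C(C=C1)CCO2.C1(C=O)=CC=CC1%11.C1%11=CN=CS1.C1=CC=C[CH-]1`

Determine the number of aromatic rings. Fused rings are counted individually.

The SMILES encodes a six-membered carbon ring with three alternating C=C double bonds, fused to a five-membered ring containing one oxygen and two C=C double bonds; a six-membered carbon ring with three alternating C=C double bonds, fused to a five-membered ring containing one oxygen and two sp³ carbons; a five-membered carbon ring with two conjugated C=C double bonds and one sp³ carbon; a five-membered ring with a sulfur at position 1 and a nitrogen at position 3 (in a C=N bond), with two double bonds; a five-membered all-carbon ring bearing a negative charge on one carbon, with two C=C double bonds.
The fused 6/5-membered bicyclic (with one oxygen) is a single π system with 9 sp² atoms and 10 π electrons from ring double bonds plus a heteroatom lone pair. 10 = 4(2)+2, so the system is aromatic and both rings count as aromatic (benzofuran).
The 6-membered ring is planar and fully conjugated; 3 ring double bonds give 6 π electrons. That satisfies 4n+2 with n=1, so it is aromatic (benzene ring).
The 5-membered ring with one oxygen has two sp³ carbons, so it is not fully conjugated — not aromatic (oxolane ring).
The 5-membered ring has one sp³ carbon, so it is not fully conjugated — not aromatic (cyclopentadiene).
The 5-membered ring with one sulfur and one =N– has a continuous p-orbital overlap around the ring; 2 ring double bonds (4 π electrons) plus a heteroatom lone pair (2) give 6 π electrons. 6 = 4(1)+2, so it is aromatic (thiazole).
The second 5-membered ring has a continuous p-orbital overlap around the ring; 2 ring double bonds (4 π electrons) plus the carbanion lone pair (2) give 6 π electrons. 6 = 4(1)+2, so it is aromatic (cyclopentadienyl anion).
5 of the 7 rings are aromatic. Total: 5.

5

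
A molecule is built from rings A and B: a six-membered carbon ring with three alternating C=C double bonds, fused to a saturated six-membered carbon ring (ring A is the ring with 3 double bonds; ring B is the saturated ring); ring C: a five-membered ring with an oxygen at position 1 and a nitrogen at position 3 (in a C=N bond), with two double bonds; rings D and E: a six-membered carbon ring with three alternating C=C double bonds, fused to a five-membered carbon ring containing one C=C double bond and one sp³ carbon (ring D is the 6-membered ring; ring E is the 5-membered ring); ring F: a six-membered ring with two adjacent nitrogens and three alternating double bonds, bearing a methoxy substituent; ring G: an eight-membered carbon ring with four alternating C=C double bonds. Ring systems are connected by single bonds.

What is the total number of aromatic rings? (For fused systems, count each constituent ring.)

4

Ring A is planar and fully conjugated; 3 ring double bonds give 6 π electrons. 6 = 4(1)+2, so ring A is aromatic (benzene ring).
Ring B has four sp³ carbons, so it is not fully conjugated — not aromatic (cyclohexane ring).
Ring C is planar and fully conjugated; 2 ring double bonds (4 π electrons) plus a heteroatom lone pair (2) give 6 π electrons. That satisfies 4n+2 with n=1, so ring C is aromatic (oxazole).
Ring D is planar and fully conjugated; 3 ring double bonds give 6 π electrons. Since 6 = 4n+2 (n=1), ring D is aromatic (benzene ring).
Ring E has one sp³ carbon, so it is not fully conjugated — not aromatic (cyclopentene ring).
Ring F is planar and fully conjugated; 3 ring double bonds give 6 π electrons. That satisfies 4n+2 with n=1, so ring F is aromatic (pyridazine).
Ring G has only sp² ring atoms; a planar conformation would have a fully conjugated π system of 8 electrons. But 8 = 4(2), which is 4n not 4n+2, so ring G is not aromatic (cyclooctatetraene) — cyclooctatetraene distorts into a non-planar tub to avoid antiaromaticity.
Aromatic: A, C, D, F. Total: 4.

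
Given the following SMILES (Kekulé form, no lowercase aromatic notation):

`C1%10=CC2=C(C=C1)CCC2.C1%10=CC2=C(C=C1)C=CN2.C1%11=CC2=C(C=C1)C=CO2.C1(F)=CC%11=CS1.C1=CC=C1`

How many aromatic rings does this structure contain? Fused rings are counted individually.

6

The SMILES encodes a six-membered carbon ring with three alternating C=C double bonds, fused to a saturated five-membered carbon ring; a six-membered carbon ring with three alternating C=C double bonds, fused to a five-membered ring containing one N–H nitrogen and two C=C double bonds; a six-membered carbon ring with three alternating C=C double bonds, fused to a five-membered ring containing one oxygen and two C=C double bonds; a five-membered ring of four carbons and one sulfur, with two C=C double bonds; a four-membered carbon ring with two alternating C=C double bonds.
The 6-membered ring has a continuous p-orbital overlap around the ring; 3 ring double bonds give 6 π electrons. Since 6 = 4n+2 (n=1), it is aromatic (benzene ring).
The 5-membered ring has three sp³ carbons, so it is not fully conjugated — not aromatic (cyclopentane ring).
The fused 6/5-membered bicyclic (with one N–H) is a single π system with 9 sp² atoms and 10 π electrons from ring double bonds plus a heteroatom lone pair. 10 = 4(2)+2, so the system is aromatic and both rings count as aromatic (indole).
The fused 6/5-membered bicyclic (with one oxygen) is a single π system with 9 sp² atoms and 10 π electrons from ring double bonds plus a heteroatom lone pair. 10 = 4(2)+2, so the system is aromatic and both rings count as aromatic (benzofuran).
The 5-membered ring with one sulfur is planar and fully conjugated; 2 ring double bonds (4 π electrons) plus a heteroatom lone pair (2) give 6 π electrons. 6 = 4(1)+2, so it is aromatic (thiophene).
The 4-membered ring has only sp² ring atoms; a planar conformation would have a fully conjugated π system of 4 electrons. But 4 = 4(1), which is 4n not 4n+2, so it is not aromatic (cyclobutadiene) — cyclobutadiene is antiaromatic and distorts to a rectangle.
6 of the 8 rings are aromatic. Total: 6.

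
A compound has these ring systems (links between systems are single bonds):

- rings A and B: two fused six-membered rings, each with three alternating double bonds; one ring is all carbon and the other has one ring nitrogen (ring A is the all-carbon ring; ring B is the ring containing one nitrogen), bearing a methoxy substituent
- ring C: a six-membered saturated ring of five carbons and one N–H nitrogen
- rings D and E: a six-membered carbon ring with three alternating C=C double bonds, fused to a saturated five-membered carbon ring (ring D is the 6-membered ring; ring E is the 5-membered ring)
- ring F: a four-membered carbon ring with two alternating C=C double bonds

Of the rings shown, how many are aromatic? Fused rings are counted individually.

Rings A and B form a fused bicyclic system (with one nitrogen) with 10 sp² atoms and 10 π electrons from ring double bonds. 10 = 4(2)+2, so the system is aromatic and both rings count as aromatic (quinoline).
Ring C has only sp³ atoms, so it is not fully conjugated — not aromatic (piperidine).
Ring D has a continuous p-orbital overlap around the ring; 3 ring double bonds give 6 π electrons. Since 6 = 4n+2 (n=1), ring D is aromatic (benzene ring).
Ring E has three sp³ carbons, so it is not fully conjugated — not aromatic (cyclopentane ring).
Ring F has only sp² ring atoms; a planar conformation would have a fully conjugated π system of 4 electrons. But 4 = 4(1), which is 4n not 4n+2, so ring F is not aromatic (cyclobutadiene) — cyclobutadiene is antiaromatic and distorts to a rectangle.
Aromatic: A, B, D. Total: 3.

3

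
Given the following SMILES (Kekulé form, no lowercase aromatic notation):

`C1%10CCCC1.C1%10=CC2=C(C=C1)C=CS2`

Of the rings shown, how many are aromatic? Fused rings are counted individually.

The SMILES encodes a five-membered saturated carbon ring; a six-membered carbon ring with three alternating C=C double bonds, fused to a five-membered ring containing one sulfur and two C=C double bonds.
The 5-membered ring has only sp³ atoms, so it is not fully conjugated — not aromatic (cyclopentane).
The fused 6/5-membered bicyclic (with one sulfur) is a single π system with 9 sp² atoms and 10 π electrons from ring double bonds plus a heteroatom lone pair. 10 = 4(2)+2, so the system is aromatic and both rings count as aromatic (benzothiophene).
2 of the 3 rings are aromatic. Total: 2.

2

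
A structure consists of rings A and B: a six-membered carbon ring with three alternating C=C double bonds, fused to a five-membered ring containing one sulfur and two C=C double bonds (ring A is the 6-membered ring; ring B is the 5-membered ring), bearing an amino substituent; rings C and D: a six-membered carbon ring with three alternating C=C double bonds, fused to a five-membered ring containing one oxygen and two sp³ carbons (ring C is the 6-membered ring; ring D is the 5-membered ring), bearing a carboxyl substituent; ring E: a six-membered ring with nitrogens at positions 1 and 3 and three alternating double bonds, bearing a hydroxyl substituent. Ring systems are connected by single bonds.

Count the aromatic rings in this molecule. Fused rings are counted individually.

Rings A and B form a fused bicyclic system (with one sulfur) with 9 sp² atoms and 10 π electrons from ring double bonds plus a heteroatom lone pair. 10 = 4(2)+2, so the system is aromatic and both rings count as aromatic (benzothiophene).
Ring C is fully conjugated (every ring atom contributes a p orbital); 3 ring double bonds give 6 π electrons. Since 6 = 4n+2 (n=1), ring C is aromatic (benzene ring).
Ring D has two sp³ carbons, so it is not fully conjugated — not aromatic (oxolane ring).
Ring E is planar and fully conjugated; 3 ring double bonds give 6 π electrons. Since 6 = 4n+2 (n=1), ring E is aromatic (pyrimidine).
Aromatic: A, B, C, E. Total: 4.

4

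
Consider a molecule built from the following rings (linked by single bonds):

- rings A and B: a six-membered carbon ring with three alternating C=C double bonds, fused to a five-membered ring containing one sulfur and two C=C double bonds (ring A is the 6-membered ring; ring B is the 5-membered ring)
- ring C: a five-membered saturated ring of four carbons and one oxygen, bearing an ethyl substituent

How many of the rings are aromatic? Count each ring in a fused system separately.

Rings A and B form a fused bicyclic system (with one sulfur) with 9 sp² atoms and 10 π electrons from ring double bonds plus a heteroatom lone pair. 10 = 4(2)+2, so the system is aromatic and both rings count as aromatic (benzothiophene).
Ring C has only sp³ atoms, so it is not fully conjugated — not aromatic (tetrahydrofuran).
Aromatic: A, B. Total: 2.

2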